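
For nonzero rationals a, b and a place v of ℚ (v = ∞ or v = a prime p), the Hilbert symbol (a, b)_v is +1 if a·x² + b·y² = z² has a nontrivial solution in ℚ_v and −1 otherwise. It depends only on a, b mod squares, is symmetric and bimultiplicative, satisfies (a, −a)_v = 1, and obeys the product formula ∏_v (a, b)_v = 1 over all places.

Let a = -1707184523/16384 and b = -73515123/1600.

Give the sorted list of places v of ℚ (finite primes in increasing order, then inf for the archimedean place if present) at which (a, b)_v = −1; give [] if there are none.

[11, 17, 19, inf]

(a, b) ≡ (-323, -187) mod (ℚ^×)²; places V = {2, 3, 5, 11, 17, 19, ∞}.
(a,b)_∞: sgn(-323)=−, sgn(-187)=−, so -1.
(a,b)_5: α=0, u≡3; β=-2, v≡3 (mod 5); (3|5)=-1, (3|5)=-1; sign (−1)^0·-1^-2·-1^0 = +1.
(a,b)_19: α=3, u≡10; β=2, v≡14 (mod 19); (10|19)=-1, (14|19)=-1; sign (−1)^0·-1^2·-1^3 = -1.
(a,b)_11: α=4, u≡6; β=3, v≡4 (mod 11); (6|11)=-1, (4|11)=+1; sign (−1)^0·-1^3·+1^4 = -1.
(a,b)_3: α=0, u≡1; β=2, v≡2 (mod 3); (1|3)=+1, (2|3)=-1; sign (−1)^0·+1^2·-1^0 = +1.
(a,b)_2: α=-14, β=-6; u≡5, v≡5 (mod 8); ε(u)ε(v)=0·0, αω(v)=-14·1, βω(u)=-6·1; sum ≡ 0  ⇒  +1.
(a,b)_17: α=1, u≡8; β=1, v≡12 (mod 17); (8|17)=+1, (12|17)=-1; sign (−1)^0·+1^1·-1^1 = -1.
Ram(-323, -187) = {11, 17, 19, ∞}; no ℚ_11-point on the conic.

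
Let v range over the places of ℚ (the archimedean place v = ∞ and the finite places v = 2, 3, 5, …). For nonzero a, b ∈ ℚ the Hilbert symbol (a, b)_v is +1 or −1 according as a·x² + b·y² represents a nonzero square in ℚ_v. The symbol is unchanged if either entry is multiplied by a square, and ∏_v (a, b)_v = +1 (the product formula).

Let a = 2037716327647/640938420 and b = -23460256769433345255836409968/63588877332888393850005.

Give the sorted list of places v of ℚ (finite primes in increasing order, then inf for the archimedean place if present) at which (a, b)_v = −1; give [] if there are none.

[7, 11]

(a, b) ≡ (35, -715) mod (ℚ^×)²; places V = {2, 3, 5, 7, 11, 13, 17, 23, 37, ∞}.
(a,b)_11: α=4, u≡2; β=11, v≡9 (mod 11); (2|11)=-1, (9|11)=+1; sign (−1)^0·-1^11·+1^4 = -1.
(a,b)_37: α=-2, u≡17; β=-4, v≡10 (mod 37); (17|37)=-1, (10|37)=+1; sign (−1)^0·-1^-4·+1^-2 = +1.
(a,b)_13: α=2, u≡1; β=5, v≡12 (mod 13); (1|13)=+1, (12|13)=+1; sign (−1)^0·+1^5·+1^2 = +1.
(a,b)_23: α=0, u≡8; β=-2, v≡11 (mod 23); (8|23)=+1, (11|23)=-1; sign (−1)^0·+1^-2·-1^0 = +1.
(a,b)_2: α=-2, β=4; u≡3, v≡5 (mod 8); ε(u)ε(v)=1·0, αω(v)=-2·1, βω(u)=4·1; sum ≡ 0  ⇒  +1.
(a,b)_7: α=7, u≡6; β=12, v≡5 (mod 7); (6|7)=-1, (5|7)=-1; sign (−1)^0·-1^12·-1^7 = -1.
(a,b)_17: α=-2, u≡8; β=-6, v≡9 (mod 17); (8|17)=+1, (9|17)=+1; sign (−1)^0·+1^-6·+1^-2 = +1.
(a,b)_3: α=-4, u≡2; β=-12, v≡2 (mod 3); (2|3)=-1, (2|3)=-1; sign (−1)^0·-1^-12·-1^-4 = +1.
(a,b)_∞: sgn(35)=+, sgn(-715)=−, so +1.
(a,b)_5: α=-1, u≡3; β=-1, v≡2 (mod 5); (3|5)=-1, (2|5)=-1; sign (−1)^0·-1^-1·-1^-1 = +1.
Ram(35, -715) = {7, 11}; no ℚ_7-point on the conic.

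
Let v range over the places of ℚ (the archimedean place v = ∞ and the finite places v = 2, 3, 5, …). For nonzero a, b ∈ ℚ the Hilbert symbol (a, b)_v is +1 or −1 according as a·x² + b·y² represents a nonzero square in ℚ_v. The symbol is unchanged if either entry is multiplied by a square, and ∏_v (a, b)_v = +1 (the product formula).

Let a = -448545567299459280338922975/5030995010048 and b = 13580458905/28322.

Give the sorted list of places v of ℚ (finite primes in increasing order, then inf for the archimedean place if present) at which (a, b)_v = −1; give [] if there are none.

(a, b) ≡ (-3198, 303810) mod (ℚ^×)²; places V = {2, 3, 5, 7, 13, 17, 19, 23, 41, ∞}.
(a,b)_23: α=4, u≡19; β=2, v≡9 (mod 23); (19|23)=-1, (9|23)=+1; sign (−1)^0·-1^2·+1^4 = +1.
(a,b)_13: α=9, u≡4; β=3, v≡1 (mod 13); (4|13)=+1, (1|13)=+1; sign (−1)^0·+1^3·+1^9 = +1.
(a,b)_19: α=2, u≡13; β=1, v≡17 (mod 19); (13|19)=-1, (17|19)=+1; sign (−1)^0·-1^1·+1^2 = -1.
(a,b)_7: α=-6, u≡2; β=-2, v≡5 (mod 7); (2|7)=+1, (5|7)=-1; sign (−1)^0·+1^-2·-1^-6 = +1.
(a,b)_∞: sgn(-3198)=−, sgn(303810)=+, so +1.
(a,b)_2: α=-9, β=-1; u≡1, v≡1 (mod 8); ε(u)ε(v)=0·0, αω(v)=-9·0, βω(u)=-1·0; sum ≡ 0  ⇒  +1.
(a,b)_17: α=-4, u≡13; β=-2, v≡5 (mod 17); (13|17)=+1, (5|17)=-1; sign (−1)^0·+1^-2·-1^-4 = +1.
(a,b)_5: α=2, u≡2; β=1, v≡3 (mod 5); (2|5)=-1, (3|5)=-1; sign (−1)^0·-1^1·-1^2 = -1.
(a,b)_41: α=3, u≡40; β=1, v≡6 (mod 41); (40|41)=+1, (6|41)=-1; sign (−1)^0·+1^1·-1^3 = -1.
(a,b)_3: α=5, u≡2; β=1, v≡2 (mod 3); (2|3)=-1, (2|3)=-1; sign (−1)^1·-1^1·-1^5 = -1.
(-3198, 303810 / ℚ) ramifies at {3, 5, 19, 41}: a division algebra.

[3, 5, 19, 41]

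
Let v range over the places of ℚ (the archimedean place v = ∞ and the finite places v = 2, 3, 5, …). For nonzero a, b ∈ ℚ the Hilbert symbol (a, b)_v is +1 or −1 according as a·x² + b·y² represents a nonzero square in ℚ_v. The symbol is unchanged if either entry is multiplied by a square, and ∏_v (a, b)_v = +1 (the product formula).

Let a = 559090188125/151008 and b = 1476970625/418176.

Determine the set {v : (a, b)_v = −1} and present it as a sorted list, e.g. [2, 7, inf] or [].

(a, b) ≡ (176358, 49062) mod (ℚ^×)²; places V = {2, 3, 5, 7, 11, 13, 17, 19, 37, ∞}.
(a,b)_7: α=1, u≡4; β=0, v≡6 (mod 7); (4|7)=+1, (6|7)=-1; sign (−1)^0·+1^0·-1^1 = -1.
(a,b)_37: α=2, u≡27; β=1, v≡23 (mod 37); (27|37)=+1, (23|37)=-1; sign (−1)^0·+1^1·-1^2 = +1.
(a,b)_19: α=1, u≡10; β=0, v≡4 (mod 19); (10|19)=-1, (4|19)=+1; sign (−1)^0·-1^0·+1^1 = +1.
(a,b)_3: α=-1, u≡1; β=-3, v≡1 (mod 3); (1|3)=+1, (1|3)=+1; sign (−1)^1·+1^-3·+1^-1 = -1.
(a,b)_11: α=-2, u≡8; β=-2, v≡10 (mod 11); (8|11)=-1, (10|11)=-1; sign (−1)^0·-1^-2·-1^-2 = +1.
(a,b)_13: α=-1, u≡2; β=1, v≡3 (mod 13); (2|13)=-1, (3|13)=+1; sign (−1)^0·-1^1·+1^-1 = -1.
(a,b)_2: α=-5, β=-7; u≡3, v≡3 (mod 8); ε(u)ε(v)=1·1, αω(v)=-5·1, βω(u)=-7·1; sum ≡ 1  ⇒  -1.
(a,b)_5: α=4, u≡2; β=4, v≡3 (mod 5); (2|5)=-1, (3|5)=-1; sign (−1)^0·-1^4·-1^4 = +1.
(a,b)_∞: sgn(176358)=+, sgn(49062)=+, so +1.
(a,b)_17: α=3, u≡15; β=3, v≡15 (mod 17); (15|17)=+1, (15|17)=+1; sign (−1)^0·+1^3·+1^3 = +1.
|Ram(176358, 49062)| = 4, even; anisotropic at {2, 3, 7, 13}.

[2, 3, 7, 13]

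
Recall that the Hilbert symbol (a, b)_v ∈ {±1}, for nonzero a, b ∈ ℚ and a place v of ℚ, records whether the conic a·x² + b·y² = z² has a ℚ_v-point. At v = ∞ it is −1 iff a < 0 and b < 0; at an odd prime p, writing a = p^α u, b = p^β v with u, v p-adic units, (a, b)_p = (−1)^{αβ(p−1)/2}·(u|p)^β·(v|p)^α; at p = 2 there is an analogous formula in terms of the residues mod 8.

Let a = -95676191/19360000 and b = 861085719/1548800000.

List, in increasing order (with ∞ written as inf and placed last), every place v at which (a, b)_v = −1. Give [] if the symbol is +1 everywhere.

Mod squares: a ≡ -265031, b ≡ 1325155. Check v ∈ {∞, 2, 3, 5, 11, 13, 19, 29, 37}.
v=3: a=3^0·(≡1), b=3^2·(≡1) mod 3; (1|3)=+1, (1|3)=+1; (−1)^{0·2·1}·(+1)^2·(+1)^0 = +1.
v=29: a=29^1·(≡1), b=29^1·(≡22) mod 29; (1|29)=+1, (22|29)=+1; (−1)^{1·1·14}·(+1)^1·(+1)^1 = +1.
v=37: a=37^1·(≡22), b=37^1·(≡4) mod 37; (22|37)=-1, (4|37)=+1; (−1)^{1·1·18}·(-1)^1·(+1)^1 = -1.
v=19: a=19^3·(≡5), b=19^3·(≡3) mod 19; (5|19)=+1, (3|19)=-1; (−1)^{3·3·9}·(+1)^3·(-1)^3 = +1.
v=11: a=11^-2·(≡1), b=11^-2·(≡8) mod 11; (1|11)=+1, (8|11)=-1; (−1)^{-2·-2·5}·(+1)^-2·(-1)^-2 = +1.
v=5: a=5^-4·(≡4), b=5^-5·(≡4) mod 5; (4|5)=+1, (4|5)=+1; (−1)^{-4·-5·2}·(+1)^-5·(+1)^-4 = +1.
v=13: a=13^1·(≡10), b=13^1·(≡7) mod 13; (10|13)=+1, (7|13)=-1; (−1)^{1·1·6}·(+1)^1·(-1)^1 = -1.
v=2: v_2(a)=-8, v_2(b)=-12; units ≡ 1, 3 (mod 8); ε·ε+αω+βω = 0·1+-8·1+-12·0 ≡ 0  ⇒  (a,b)_2 = +1.
v=∞: -265031 < 0 and 1325155 > 0  ⇒  (a,b)_∞ = +1.
|Ram(-265031, 1325155)| = 2, even; anisotropic at {13, 37}.

[13, 37]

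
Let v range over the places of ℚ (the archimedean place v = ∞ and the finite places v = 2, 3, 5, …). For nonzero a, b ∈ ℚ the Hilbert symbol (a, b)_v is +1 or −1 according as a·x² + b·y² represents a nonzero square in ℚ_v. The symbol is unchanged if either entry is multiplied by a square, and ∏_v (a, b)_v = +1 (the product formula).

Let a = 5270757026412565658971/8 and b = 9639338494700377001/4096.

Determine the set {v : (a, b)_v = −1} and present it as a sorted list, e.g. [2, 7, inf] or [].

[7, 17]

(a, b) ≡ (6902, 1592129) mod (ℚ^×)²; places V = {2, 7, 11, 13, 17, 23, 29, 31, ∞}.
(a,b)_13: α=2, u≡1; β=0, v≡6 (mod 13); (1|13)=+1, (6|13)=-1; sign (−1)^0·+1^0·-1^2 = +1.
(a,b)_29: α=1, u≡13; β=3, v≡28 (mod 29); (13|29)=+1, (28|29)=+1; sign (−1)^0·+1^3·+1^1 = +1.
(a,b)_11: α=2, u≡5; β=1, v≡9 (mod 11); (5|11)=+1, (9|11)=+1; sign (−1)^0·+1^1·+1^2 = +1.
(a,b)_31: α=4, u≡8; β=3, v≡3 (mod 31); (8|31)=+1, (3|31)=-1; sign (−1)^0·+1^3·-1^4 = +1.
(a,b)_23: α=4, u≡18; β=3, v≡6 (mod 23); (18|23)=+1, (6|23)=+1; sign (−1)^0·+1^3·+1^4 = +1.
(a,b)_2: α=-3, β=-12; u≡3, v≡1 (mod 8); ε(u)ε(v)=1·0, αω(v)=-3·0, βω(u)=-12·1; sum ≡ 0  ⇒  +1.
(a,b)_7: α=1, u≡5; β=3, v≡6 (mod 7); (5|7)=-1, (6|7)=-1; sign (−1)^1·-1^3·-1^1 = -1.
(a,b)_∞: sgn(6902)=+, sgn(1592129)=+, so +1.
(a,b)_17: α=3, u≡13; β=2, v≡6 (mod 17); (13|17)=+1, (6|17)=-1; sign (−1)^0·+1^2·-1^3 = -1.
Ram(6902, 1592129) = {7, 17}; no ℚ_7-point on the conic.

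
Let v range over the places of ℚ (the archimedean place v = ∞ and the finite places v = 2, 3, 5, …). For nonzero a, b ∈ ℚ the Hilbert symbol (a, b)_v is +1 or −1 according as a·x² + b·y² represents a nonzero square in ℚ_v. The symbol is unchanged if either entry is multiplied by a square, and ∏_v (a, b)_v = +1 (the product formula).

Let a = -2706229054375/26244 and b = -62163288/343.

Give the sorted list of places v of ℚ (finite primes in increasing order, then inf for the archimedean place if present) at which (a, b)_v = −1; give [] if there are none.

(a, b) ≡ (-7, -149226) mod (ℚ^×)²; places V = {2, 3, 5, 7, 11, 17, 19, ∞}.
(a,b)_3: α=-8, u≡2; β=7, v≡1 (mod 3); (2|3)=-1, (1|3)=+1; sign (−1)^0·-1^7·+1^-8 = -1.
(a,b)_19: α=2, u≡15; β=1, v≡10 (mod 19); (15|19)=-1, (10|19)=-1; sign (−1)^0·-1^1·-1^2 = -1.
(a,b)_∞: sgn(-7)=−, sgn(-149226)=−, so -1.
(a,b)_2: α=-2, β=3; u≡1, v≡3 (mod 8); ε(u)ε(v)=0·1, αω(v)=-2·1, βω(u)=3·0; sum ≡ 0  ⇒  +1.
(a,b)_11: α=2, u≡1; β=1, v≡10 (mod 11); (1|11)=+1, (10|11)=-1; sign (−1)^0·+1^1·-1^2 = +1.
(a,b)_17: α=2, u≡10; β=1, v≡12 (mod 17); (10|17)=-1, (12|17)=-1; sign (−1)^0·-1^1·-1^2 = -1.
(a,b)_7: α=3, u≡3; β=-3, v≡2 (mod 7); (3|7)=-1, (2|7)=+1; sign (−1)^1·-1^-3·+1^3 = +1.
(a,b)_5: α=4, u≡2; β=0, v≡4 (mod 5); (2|5)=-1, (4|5)=+1; sign (−1)^0·-1^0·+1^4 = +1.
Ram(-7, -149226) = {3, 17, 19, ∞}; no ℚ_3-point on the conic.

[3, 17, 19, inf]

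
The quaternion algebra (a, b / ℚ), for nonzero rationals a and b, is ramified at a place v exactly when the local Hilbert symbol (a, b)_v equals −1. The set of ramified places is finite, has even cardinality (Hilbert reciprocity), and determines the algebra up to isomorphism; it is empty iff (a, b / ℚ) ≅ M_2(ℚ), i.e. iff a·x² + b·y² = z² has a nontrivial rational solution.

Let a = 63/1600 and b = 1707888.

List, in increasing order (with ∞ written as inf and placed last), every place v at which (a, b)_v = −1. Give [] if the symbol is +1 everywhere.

(a, b) ≡ (7, 106743) mod (ℚ^×)²; places V = {2, 3, 5, 7, 13, 17, 23, ∞}.
(a,b)_2: α=-6, β=4; u≡7, v≡7 (mod 8); ε(u)ε(v)=1·1, αω(v)=-6·0, βω(u)=4·0; sum ≡ 1  ⇒  -1.
(a,b)_13: α=0, u≡11; β=1, v≡11 (mod 13); (11|13)=-1, (11|13)=-1; sign (−1)^0·-1^1·-1^0 = -1.
(a,b)_∞: sgn(7)=+, sgn(106743)=+, so +1.
(a,b)_23: α=0, u≡19; β=1, v≡12 (mod 23); (19|23)=-1, (12|23)=+1; sign (−1)^0·-1^1·+1^0 = -1.
(a,b)_3: α=2, u≡1; β=1, v≡1 (mod 3); (1|3)=+1, (1|3)=+1; sign (−1)^0·+1^1·+1^2 = +1.
(a,b)_17: α=0, u≡6; β=1, v≡11 (mod 17); (6|17)=-1, (11|17)=-1; sign (−1)^0·-1^1·-1^0 = -1.
(a,b)_5: α=-2, u≡2; β=0, v≡3 (mod 5); (2|5)=-1, (3|5)=-1; sign (−1)^0·-1^0·-1^-2 = +1.
(a,b)_7: α=1, u≡4; β=1, v≡6 (mod 7); (4|7)=+1, (6|7)=-1; sign (−1)^1·+1^1·-1^1 = +1.
Ram(7, 106743) = {2, 13, 17, 23}; no ℚ_2-point on the conic.

[2, 13, 17, 23]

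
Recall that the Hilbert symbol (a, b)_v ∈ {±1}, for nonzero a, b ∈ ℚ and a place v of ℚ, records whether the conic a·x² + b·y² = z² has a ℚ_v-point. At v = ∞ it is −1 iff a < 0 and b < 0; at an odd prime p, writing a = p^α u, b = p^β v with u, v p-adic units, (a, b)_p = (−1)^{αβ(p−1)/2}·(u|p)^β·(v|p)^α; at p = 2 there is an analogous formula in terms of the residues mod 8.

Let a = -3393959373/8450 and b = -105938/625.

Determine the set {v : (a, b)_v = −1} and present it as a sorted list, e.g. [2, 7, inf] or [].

(a, b) ≡ (-2346, -2162) mod (ℚ^×)²; places V = {2, 3, 5, 7, 13, 17, 23, 47, ∞}.
(a,b)_7: α=2, u≡5; β=2, v≡4 (mod 7); (5|7)=-1, (4|7)=+1; sign (−1)^0·-1^2·+1^2 = +1.
(a,b)_17: α=1, u≡16; β=0, v≡7 (mod 17); (16|17)=+1, (7|17)=-1; sign (−1)^0·+1^0·-1^1 = -1.
(a,b)_23: α=1, u≡2; β=1, v≡10 (mod 23); (2|23)=+1, (10|23)=-1; sign (−1)^1·+1^1·-1^1 = +1.
(a,b)_5: α=-2, u≡4; β=-4, v≡2 (mod 5); (4|5)=+1, (2|5)=-1; sign (−1)^0·+1^-4·-1^-2 = +1.
(a,b)_47: α=0, u≡12; β=1, v≡27 (mod 47); (12|47)=+1, (27|47)=+1; sign (−1)^0·+1^1·+1^0 = +1.
(a,b)_3: α=11, u≡1; β=0, v≡1 (mod 3); (1|3)=+1, (1|3)=+1; sign (−1)^0·+1^0·+1^11 = +1.
(a,b)_∞: sgn(-2346)=−, sgn(-2162)=−, so -1.
(a,b)_13: α=-2, u≡6; β=0, v≡12 (mod 13); (6|13)=-1, (12|13)=+1; sign (−1)^0·-1^0·+1^-2 = +1.
(a,b)_2: α=-1, β=1; u≡3, v≡7 (mod 8); ε(u)ε(v)=1·1, αω(v)=-1·0, βω(u)=1·1; sum ≡ 0  ⇒  +1.
Ram(-2346, -2162) = {17, ∞}; no ℚ_17-point on the conic.

[17, inf]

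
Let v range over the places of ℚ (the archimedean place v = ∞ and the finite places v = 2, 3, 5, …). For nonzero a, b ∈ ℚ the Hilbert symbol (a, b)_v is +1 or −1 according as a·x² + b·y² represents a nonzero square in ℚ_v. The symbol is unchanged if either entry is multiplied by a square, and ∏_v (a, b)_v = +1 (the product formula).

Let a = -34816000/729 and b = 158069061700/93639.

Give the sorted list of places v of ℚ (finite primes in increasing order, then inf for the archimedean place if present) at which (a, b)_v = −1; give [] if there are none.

Mod squares: a ≡ -85, b ≡ 138567. Check v ∈ {∞, 2, 3, 5, 7, 11, 13, 17, 19, 23, 29}.
v=17: a=17^1·(≡5), b=17^1·(≡9) mod 17; (5|17)=-1, (9|17)=+1; (−1)^{1·1·8}·(-1)^1·(+1)^1 = -1.
v=29: a=29^0·(≡2), b=29^2·(≡28) mod 29; (2|29)=-1, (28|29)=+1; (−1)^{0·2·14}·(-1)^2·(+1)^0 = +1.
v=∞: -85 < 0 and 138567 > 0  ⇒  (a,b)_∞ = +1.
v=11: a=11^0·(≡4), b=11^1·(≡6) mod 11; (4|11)=+1, (6|11)=-1; (−1)^{0·1·5}·(+1)^1·(-1)^0 = +1.
v=7: a=7^0·(≡5), b=7^-4·(≡1) mod 7; (5|7)=-1, (1|7)=+1; (−1)^{0·-4·3}·(-1)^-4·(+1)^0 = +1.
v=5: a=5^3·(≡3), b=5^2·(≡2) mod 5; (3|5)=-1, (2|5)=-1; (−1)^{3·2·2}·(-1)^2·(-1)^3 = -1.
v=3: a=3^-6·(≡2), b=3^-1·(≡1) mod 3; (2|3)=-1, (1|3)=+1; (−1)^{-6·-1·1}·(-1)^-1·(+1)^-6 = -1.
v=23: a=23^0·(≡7), b=23^2·(≡22) mod 23; (7|23)=-1, (22|23)=-1; (−1)^{0·2·11}·(-1)^2·(-1)^0 = +1.
v=2: v_2(a)=14, v_2(b)=2; units ≡ 3, 7 (mod 8); ε·ε+αω+βω = 1·1+14·0+2·1 ≡ 1  ⇒  (a,b)_2 = -1.
v=19: a=19^0·(≡8), b=19^1·(≡5) mod 19; (8|19)=-1, (5|19)=+1; (−1)^{0·1·9}·(-1)^1·(+1)^0 = -1.
v=13: a=13^0·(≡2), b=13^-1·(≡4) mod 13; (2|13)=-1, (4|13)=+1; (−1)^{0·-1·6}·(-1)^-1·(+1)^0 = -1.
(-85, 138567 / ℚ) ramifies at {2, 3, 5, 13, 17, 19}: a division algebra.

[2, 3, 5, 13, 17, 19]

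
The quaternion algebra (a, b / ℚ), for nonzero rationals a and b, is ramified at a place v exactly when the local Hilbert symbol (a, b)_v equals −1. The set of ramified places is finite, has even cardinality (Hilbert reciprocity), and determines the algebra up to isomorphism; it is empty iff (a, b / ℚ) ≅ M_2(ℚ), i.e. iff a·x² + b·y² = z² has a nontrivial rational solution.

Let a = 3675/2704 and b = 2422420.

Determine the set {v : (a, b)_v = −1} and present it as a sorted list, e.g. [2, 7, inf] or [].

Mod squares: a ≡ 3, b ≡ 5005. Check v ∈ {∞, 2, 3, 5, 7, 11, 13}.
v=2: v_2(a)=-4, v_2(b)=2; units ≡ 3, 5 (mod 8); ε·ε+αω+βω = 1·0+-4·1+2·1 ≡ 0  ⇒  (a,b)_2 = +1.
v=11: a=11^0·(≡5), b=11^3·(≡5) mod 11; (5|11)=+1, (5|11)=+1; (−1)^{0·3·5}·(+1)^3·(+1)^0 = +1.
v=5: a=5^2·(≡3), b=5^1·(≡4) mod 5; (3|5)=-1, (4|5)=+1; (−1)^{2·1·2}·(-1)^1·(+1)^2 = -1.
v=7: a=7^2·(≡6), b=7^1·(≡1) mod 7; (6|7)=-1, (1|7)=+1; (−1)^{2·1·3}·(-1)^1·(+1)^2 = -1.
v=13: a=13^-2·(≡3), b=13^1·(≡11) mod 13; (3|13)=+1, (11|13)=-1; (−1)^{-2·1·6}·(+1)^1·(-1)^-2 = +1.
v=3: a=3^1·(≡1), b=3^0·(≡1) mod 3; (1|3)=+1, (1|3)=+1; (−1)^{1·0·1}·(+1)^0·(+1)^1 = +1.
v=∞: 3 > 0 and 5005 > 0  ⇒  (a,b)_∞ = +1.
(3, 5005 / ℚ) ramifies at {5, 7}: a division algebra.

[5, 7]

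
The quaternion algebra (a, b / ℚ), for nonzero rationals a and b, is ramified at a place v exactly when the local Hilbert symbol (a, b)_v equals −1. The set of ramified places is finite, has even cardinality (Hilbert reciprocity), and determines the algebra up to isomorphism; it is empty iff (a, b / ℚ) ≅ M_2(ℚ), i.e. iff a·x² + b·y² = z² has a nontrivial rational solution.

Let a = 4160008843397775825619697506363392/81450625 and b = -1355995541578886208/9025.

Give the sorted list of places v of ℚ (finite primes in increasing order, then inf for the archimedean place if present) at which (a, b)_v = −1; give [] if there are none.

(a, b) ≡ (442, -17017) mod (ℚ^×)²; places V = {2, 3, 5, 7, 11, 13, 17, 19, ∞}.
(a,b)_17: α=9, u≡2; β=5, v≡16 (mod 17); (2|17)=+1, (16|17)=+1; sign (−1)^0·+1^5·+1^9 = +1.
(a,b)_5: α=-4, u≡2; β=-2, v≡2 (mod 5); (2|5)=-1, (2|5)=-1; sign (−1)^0·-1^-2·-1^-4 = +1.
(a,b)_13: α=5, u≡2; β=3, v≡4 (mod 13); (2|13)=-1, (4|13)=+1; sign (−1)^0·-1^3·+1^5 = -1.
(a,b)_2: α=11, β=6; u≡5, v≡7 (mod 8); ε(u)ε(v)=0·1, αω(v)=11·0, βω(u)=6·1; sum ≡ 0  ⇒  +1.
(a,b)_11: α=6, u≡6; β=3, v≡1 (mod 11); (6|11)=-1, (1|11)=+1; sign (−1)^0·-1^3·+1^6 = -1.
(a,b)_3: α=12, u≡1; β=6, v≡2 (mod 3); (1|3)=+1, (2|3)=-1; sign (−1)^0·+1^6·-1^12 = +1.
(a,b)_7: α=2, u≡1; β=1, v≡6 (mod 7); (1|7)=+1, (6|7)=-1; sign (−1)^0·+1^1·-1^2 = +1.
(a,b)_∞: sgn(442)=+, sgn(-17017)=−, so +1.
(a,b)_19: α=-4, u≡6; β=-2, v≡7 (mod 19); (6|19)=+1, (7|19)=+1; sign (−1)^0·+1^-2·+1^-4 = +1.
|Ram(442, -17017)| = 2, even; anisotropic at {11, 13}.

[11, 13]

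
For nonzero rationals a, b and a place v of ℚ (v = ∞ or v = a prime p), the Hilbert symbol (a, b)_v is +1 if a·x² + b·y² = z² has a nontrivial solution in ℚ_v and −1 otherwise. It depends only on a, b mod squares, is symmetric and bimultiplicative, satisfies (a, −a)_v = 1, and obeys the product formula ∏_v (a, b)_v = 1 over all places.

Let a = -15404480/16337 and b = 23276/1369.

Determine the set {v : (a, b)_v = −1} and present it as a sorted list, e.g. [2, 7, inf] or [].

[13, 17]

(a, b) ≡ (-7735, 11) mod (ℚ^×)²; places V = {2, 5, 7, 11, 13, 17, 23, 31, 37, ∞}.
(a,b)_5: α=1, u≡2; β=0, v≡4 (mod 5); (2|5)=-1, (4|5)=+1; sign (−1)^0·-1^0·+1^1 = +1.
(a,b)_11: α=0, u≡4; β=1, v≡3 (mod 11); (4|11)=+1, (3|11)=+1; sign (−1)^0·+1^1·+1^0 = +1.
(a,b)_31: α=-2, u≡6; β=0, v≡30 (mod 31); (6|31)=-1, (30|31)=-1; sign (−1)^0·-1^0·-1^-2 = +1.
(a,b)_2: α=6, β=2; u≡1, v≡3 (mod 8); ε(u)ε(v)=0·1, αω(v)=6·1, βω(u)=2·0; sum ≡ 0  ⇒  +1.
(a,b)_17: α=-1, u≡4; β=0, v≡6 (mod 17); (4|17)=+1, (6|17)=-1; sign (−1)^0·+1^0·-1^-1 = -1.
(a,b)_7: α=1, u≡1; β=0, v≡2 (mod 7); (1|7)=+1, (2|7)=+1; sign (−1)^0·+1^0·+1^1 = +1.
(a,b)_∞: sgn(-7735)=−, sgn(11)=+, so +1.
(a,b)_23: α=2, u≡3; β=2, v≡19 (mod 23); (3|23)=+1, (19|23)=-1; sign (−1)^0·+1^2·-1^2 = +1.
(a,b)_13: α=1, u≡9; β=0, v≡8 (mod 13); (9|13)=+1, (8|13)=-1; sign (−1)^0·+1^0·-1^1 = -1.
(a,b)_37: α=0, u≡5; β=-2, v≡3 (mod 37); (5|37)=-1, (3|37)=+1; sign (−1)^0·-1^-2·+1^0 = +1.
Ram(-7735, 11) = {13, 17}; no ℚ_13-point on the conic.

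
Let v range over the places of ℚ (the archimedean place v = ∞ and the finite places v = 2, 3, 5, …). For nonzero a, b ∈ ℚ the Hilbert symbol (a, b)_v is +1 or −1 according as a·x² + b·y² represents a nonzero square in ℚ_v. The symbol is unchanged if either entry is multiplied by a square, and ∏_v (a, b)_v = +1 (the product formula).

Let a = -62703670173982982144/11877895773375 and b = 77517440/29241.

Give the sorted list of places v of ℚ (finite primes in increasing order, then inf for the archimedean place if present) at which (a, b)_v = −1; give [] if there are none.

Mod squares: a ≡ -165, b ≡ 10010. Check v ∈ {∞, 2, 3, 5, 7, 11, 13, 17, 19, 29}.
v=∞: -165 < 0 and 10010 > 0  ⇒  (a,b)_∞ = +1.
v=2: v_2(a)=16, v_2(b)=7; units ≡ 3, 5 (mod 8); ε·ε+αω+βω = 1·0+16·1+7·1 ≡ 1  ⇒  (a,b)_2 = -1.
v=17: a=17^-2·(≡14), b=17^0·(≡7) mod 17; (14|17)=-1, (7|17)=-1; (−1)^{-2·0·8}·(-1)^0·(-1)^-2 = +1.
v=7: a=7^4·(≡6), b=7^1·(≡2) mod 7; (6|7)=-1, (2|7)=+1; (−1)^{4·1·3}·(-1)^1·(+1)^4 = -1.
v=13: a=13^2·(≡12), b=13^1·(≡10) mod 13; (12|13)=+1, (10|13)=+1; (−1)^{2·1·6}·(+1)^1·(+1)^2 = +1.
v=19: a=19^-4·(≡5), b=19^-2·(≡1) mod 19; (5|19)=+1, (1|19)=+1; (−1)^{-4·-2·9}·(+1)^-2·(+1)^-4 = +1.
v=5: a=5^-3·(≡3), b=5^1·(≡3) mod 5; (3|5)=-1, (3|5)=-1; (−1)^{-3·1·2}·(-1)^1·(-1)^-3 = +1.
v=3: a=3^-1·(≡2), b=3^-4·(≡2) mod 3; (2|3)=-1, (2|3)=-1; (−1)^{-1·-4·1}·(-1)^-4·(-1)^-1 = -1.
v=29: a=29^-2·(≡5), b=29^0·(≡7) mod 29; (5|29)=+1, (7|29)=+1; (−1)^{-2·0·14}·(+1)^0·(+1)^-2 = +1.
v=11: a=11^9·(≡7), b=11^3·(≡2) mod 11; (7|11)=-1, (2|11)=-1; (−1)^{9·3·5}·(-1)^3·(-1)^9 = -1.
|Ram(-165, 10010)| = 4, even; anisotropic at {2, 3, 7, 11}.

[2, 3, 7, 11]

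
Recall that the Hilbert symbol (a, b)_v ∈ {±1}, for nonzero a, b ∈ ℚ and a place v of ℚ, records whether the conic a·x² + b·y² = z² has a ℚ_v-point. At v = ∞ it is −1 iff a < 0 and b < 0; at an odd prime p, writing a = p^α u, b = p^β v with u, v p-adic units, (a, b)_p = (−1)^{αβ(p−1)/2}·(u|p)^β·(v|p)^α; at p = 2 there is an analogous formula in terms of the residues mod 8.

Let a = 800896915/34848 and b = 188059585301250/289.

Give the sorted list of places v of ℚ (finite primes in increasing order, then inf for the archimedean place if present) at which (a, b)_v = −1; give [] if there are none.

(a, b) ≡ (230, 4002) mod (ℚ^×)²; places V = {2, 3, 5, 7, 11, 13, 17, 23, 29, ∞}.
(a,b)_5: α=1, u≡1; β=4, v≡3 (mod 5); (1|5)=+1, (3|5)=-1; sign (−1)^0·+1^4·-1^1 = -1.
(a,b)_13: α=2, u≡10; β=2, v≡11 (mod 13); (10|13)=+1, (11|13)=-1; sign (−1)^0·+1^2·-1^2 = +1.
(a,b)_3: α=-2, u≡2; β=1, v≡2 (mod 3); (2|3)=-1, (2|3)=-1; sign (−1)^0·-1^1·-1^-2 = -1.
(a,b)_2: α=-5, β=1; u≡3, v≡1 (mod 8); ε(u)ε(v)=1·0, αω(v)=-5·0, βω(u)=1·1; sum ≡ 1  ⇒  -1.
(a,b)_7: α=2, u≡5; β=0, v≡6 (mod 7); (5|7)=-1, (6|7)=-1; sign (−1)^0·-1^0·-1^2 = +1.
(a,b)_∞: sgn(230)=+, sgn(4002)=+, so +1.
(a,b)_11: α=-2, u≡8; β=0, v≡1 (mod 11); (8|11)=-1, (1|11)=+1; sign (−1)^0·-1^0·+1^-2 = +1.
(a,b)_23: α=1, u≡14; β=3, v≡2 (mod 23); (14|23)=-1, (2|23)=+1; sign (−1)^1·-1^3·+1^1 = +1.
(a,b)_29: α=2, u≡19; β=3, v≡24 (mod 29); (19|29)=-1, (24|29)=+1; sign (−1)^0·-1^3·+1^2 = -1.
(a,b)_17: α=0, u≡15; β=-2, v≡6 (mod 17); (15|17)=+1, (6|17)=-1; sign (−1)^0·+1^-2·-1^0 = +1.
(230, 4002 / ℚ) ramifies at {2, 3, 5, 29}: a division algebra.

[2, 3, 5, 29]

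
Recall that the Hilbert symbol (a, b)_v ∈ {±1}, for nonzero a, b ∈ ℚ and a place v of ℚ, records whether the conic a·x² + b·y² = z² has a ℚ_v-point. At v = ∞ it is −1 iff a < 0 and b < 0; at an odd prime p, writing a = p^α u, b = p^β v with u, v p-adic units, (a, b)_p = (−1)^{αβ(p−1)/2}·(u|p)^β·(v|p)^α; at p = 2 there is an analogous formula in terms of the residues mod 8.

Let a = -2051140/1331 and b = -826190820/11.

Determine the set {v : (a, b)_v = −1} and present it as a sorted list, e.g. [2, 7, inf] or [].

Mod squares: a ≡ -115115, b ≡ -252447195. Check v ∈ {∞, 2, 3, 5, 7, 11, 13, 17, 23, 43}.
v=2: v_2(a)=2, v_2(b)=2; units ≡ 5, 5 (mod 8); ε·ε+αω+βω = 0·0+2·1+2·1 ≡ 0  ⇒  (a,b)_2 = +1.
v=7: a=7^3·(≡5), b=7^1·(≡5) mod 7; (5|7)=-1, (5|7)=-1; (−1)^{3·1·3}·(-1)^1·(-1)^3 = -1.
v=13: a=13^1·(≡8), b=13^1·(≡7) mod 13; (8|13)=-1, (7|13)=-1; (−1)^{1·1·6}·(-1)^1·(-1)^1 = +1.
v=∞: -115115 < 0 and -252447195 < 0  ⇒  (a,b)_∞ = -1.
v=17: a=17^0·(≡16), b=17^1·(≡5) mod 17; (16|17)=+1, (5|17)=-1; (−1)^{0·1·8}·(+1)^1·(-1)^0 = +1.
v=23: a=23^1·(≡3), b=23^1·(≡18) mod 23; (3|23)=+1, (18|23)=+1; (−1)^{1·1·11}·(+1)^1·(+1)^1 = -1.
v=5: a=5^1·(≡2), b=5^1·(≡1) mod 5; (2|5)=-1, (1|5)=+1; (−1)^{1·1·2}·(-1)^1·(+1)^1 = -1.
v=11: a=11^-3·(≡8), b=11^-1·(≡7) mod 11; (8|11)=-1, (7|11)=-1; (−1)^{-3·-1·5}·(-1)^-1·(-1)^-3 = -1.
v=43: a=43^0·(≡20), b=43^1·(≡15) mod 43; (20|43)=-1, (15|43)=+1; (−1)^{0·1·21}·(-1)^1·(+1)^0 = -1.
v=3: a=3^0·(≡1), b=3^3·(≡2) mod 3; (1|3)=+1, (2|3)=-1; (−1)^{0·3·1}·(+1)^3·(-1)^0 = +1.
Ram(-115115, -252447195) = {5, 7, 11, 23, 43, ∞}; no ℚ_5-point on the conic.

[5, 7, 11, 23, 43, inf]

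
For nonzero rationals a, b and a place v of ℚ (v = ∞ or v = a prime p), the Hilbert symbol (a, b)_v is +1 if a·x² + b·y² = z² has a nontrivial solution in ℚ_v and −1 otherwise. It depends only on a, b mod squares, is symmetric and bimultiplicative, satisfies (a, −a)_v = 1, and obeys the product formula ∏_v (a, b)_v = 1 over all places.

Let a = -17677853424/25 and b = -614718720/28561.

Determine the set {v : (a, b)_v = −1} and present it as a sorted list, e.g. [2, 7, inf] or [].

(a, b) ≡ (-231, -5) mod (ℚ^×)²; places V = {2, 3, 5, 7, 11, 13, ∞}.
(a,b)_2: α=4, β=8; u≡1, v≡3 (mod 8); ε(u)ε(v)=0·1, αω(v)=4·1, βω(u)=8·0; sum ≡ 0  ⇒  +1.
(a,b)_13: α=0, u≡10; β=-4, v≡8 (mod 13); (10|13)=+1, (8|13)=-1; sign (−1)^0·+1^-4·-1^0 = +1.
(a,b)_7: α=1, u≡2; β=2, v≡1 (mod 7); (2|7)=+1, (1|7)=+1; sign (−1)^0·+1^2·+1^1 = +1.
(a,b)_∞: sgn(-231)=−, sgn(-5)=−, so -1.
(a,b)_3: α=15, u≡1; β=4, v≡1 (mod 3); (1|3)=+1, (1|3)=+1; sign (−1)^0·+1^4·+1^15 = +1.
(a,b)_11: α=1, u≡3; β=2, v≡6 (mod 11); (3|11)=+1, (6|11)=-1; sign (−1)^0·+1^2·-1^1 = -1.
(a,b)_5: α=-2, u≡1; β=1, v≡1 (mod 5); (1|5)=+1, (1|5)=+1; sign (−1)^0·+1^1·+1^-2 = +1.
|Ram(-231, -5)| = 2, even; anisotropic at {11, ∞}.

[11, inf]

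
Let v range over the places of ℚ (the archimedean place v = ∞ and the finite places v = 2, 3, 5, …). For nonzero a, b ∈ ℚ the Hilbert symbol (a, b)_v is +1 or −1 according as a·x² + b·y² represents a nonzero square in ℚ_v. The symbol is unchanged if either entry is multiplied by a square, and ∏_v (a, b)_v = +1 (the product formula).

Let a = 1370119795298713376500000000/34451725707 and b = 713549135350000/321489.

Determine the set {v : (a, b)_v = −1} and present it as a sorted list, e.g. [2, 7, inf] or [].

[2, 5, 17, 19]

(a, b) ≡ (255, 1615) mod (ℚ^×)²; places V = {2, 3, 5, 7, 11, 17, 19, 23, ∞}.
(a,b)_17: α=9, u≡8; β=5, v≡6 (mod 17); (8|17)=+1, (6|17)=-1; sign (−1)^0·+1^5·-1^9 = -1.
(a,b)_23: α=2, u≡6; β=2, v≡17 (mod 23); (6|23)=+1, (17|23)=-1; sign (−1)^0·+1^2·-1^2 = +1.
(a,b)_5: α=9, u≡4; β=5, v≡3 (mod 5); (4|5)=+1, (3|5)=-1; sign (−1)^0·+1^5·-1^9 = -1.
(a,b)_7: α=-4, u≡5; β=-2, v≡6 (mod 7); (5|7)=-1, (6|7)=-1; sign (−1)^0·-1^-2·-1^-4 = +1.
(a,b)_∞: sgn(255)=+, sgn(1615)=+, so +1.
(a,b)_11: α=2, u≡8; β=0, v≡5 (mod 11); (8|11)=-1, (5|11)=+1; sign (−1)^0·-1^0·+1^2 = +1.
(a,b)_3: α=-15, u≡1; β=-8, v≡1 (mod 3); (1|3)=+1, (1|3)=+1; sign (−1)^0·+1^-8·+1^-15 = +1.
(a,b)_2: α=8, β=4; u≡7, v≡7 (mod 8); ε(u)ε(v)=1·1, αω(v)=8·0, βω(u)=4·0; sum ≡ 1  ⇒  -1.
(a,b)_19: α=2, u≡12; β=1, v≡16 (mod 19); (12|19)=-1, (16|19)=+1; sign (−1)^0·-1^1·+1^2 = -1.
(255, 1615 / ℚ) ramifies at {2, 5, 17, 19}: a division algebra.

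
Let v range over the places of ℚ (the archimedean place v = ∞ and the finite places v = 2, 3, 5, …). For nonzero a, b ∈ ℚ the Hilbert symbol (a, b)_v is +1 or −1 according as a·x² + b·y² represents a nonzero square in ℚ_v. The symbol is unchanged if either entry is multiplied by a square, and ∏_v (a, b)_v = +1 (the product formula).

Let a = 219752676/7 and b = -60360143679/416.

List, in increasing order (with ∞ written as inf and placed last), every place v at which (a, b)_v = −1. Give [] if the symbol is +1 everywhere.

(a, b) ≡ (527527, -452166) mod (ℚ^×)²; places V = {2, 3, 7, 11, 13, 17, 23, 31, ∞}.
(a,b)_31: α=1, u≡17; β=1, v≡17 (mod 31); (17|31)=-1, (17|31)=-1; sign (−1)^1·-1^1·-1^1 = -1.
(a,b)_3: α=6, u≡1; β=9, v≡1 (mod 3); (1|3)=+1, (1|3)=+1; sign (−1)^0·+1^9·+1^6 = +1.
(a,b)_23: α=0, u≡17; β=2, v≡14 (mod 23); (17|23)=-1, (14|23)=-1; sign (−1)^0·-1^2·-1^0 = +1.
(a,b)_13: α=1, u≡5; β=-1, v≡8 (mod 13); (5|13)=-1, (8|13)=-1; sign (−1)^0·-1^-1·-1^1 = +1.
(a,b)_∞: sgn(527527)=+, sgn(-452166)=−, so +1.
(a,b)_2: α=2, β=-5; u≡7, v≡5 (mod 8); ε(u)ε(v)=1·0, αω(v)=2·1, βω(u)=-5·0; sum ≡ 0  ⇒  +1.
(a,b)_17: α=1, u≡7; β=1, v≡5 (mod 17); (7|17)=-1, (5|17)=-1; sign (−1)^0·-1^1·-1^1 = +1.
(a,b)_11: α=1, u≡6; β=1, v≡9 (mod 11); (6|11)=-1, (9|11)=+1; sign (−1)^1·-1^1·+1^1 = +1.
(a,b)_7: α=-1, u≡3; β=0, v≡6 (mod 7); (3|7)=-1, (6|7)=-1; sign (−1)^0·-1^0·-1^-1 = -1.
|Ram(527527, -452166)| = 2, even; anisotropic at {7, 31}.

[7, 31]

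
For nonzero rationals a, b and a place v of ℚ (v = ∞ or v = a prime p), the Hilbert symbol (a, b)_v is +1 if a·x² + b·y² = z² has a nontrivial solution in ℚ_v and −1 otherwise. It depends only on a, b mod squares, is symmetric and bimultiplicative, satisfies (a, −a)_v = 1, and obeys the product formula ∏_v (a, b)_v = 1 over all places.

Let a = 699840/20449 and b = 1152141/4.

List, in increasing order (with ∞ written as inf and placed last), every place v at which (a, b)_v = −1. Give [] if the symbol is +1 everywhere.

[3, 19, 29, 41]

(a, b) ≡ (15, 1152141) mod (ℚ^×)²; places V = {2, 3, 5, 11, 13, 17, 19, 29, 41, ∞}.
(a,b)_5: α=1, u≡2; β=0, v≡4 (mod 5); (2|5)=-1, (4|5)=+1; sign (−1)^0·-1^0·+1^1 = +1.
(a,b)_13: α=-2, u≡6; β=0, v≡4 (mod 13); (6|13)=-1, (4|13)=+1; sign (−1)^0·-1^0·+1^-2 = +1.
(a,b)_∞: sgn(15)=+, sgn(1152141)=+, so +1.
(a,b)_3: α=7, u≡2; β=1, v≡2 (mod 3); (2|3)=-1, (2|3)=-1; sign (−1)^1·-1^1·-1^7 = -1.
(a,b)_19: α=0, u≡14; β=1, v≡12 (mod 19); (14|19)=-1, (12|19)=-1; sign (−1)^0·-1^1·-1^0 = -1.
(a,b)_29: α=0, u≡3; β=1, v≡7 (mod 29); (3|29)=-1, (7|29)=+1; sign (−1)^0·-1^1·+1^0 = -1.
(a,b)_17: α=0, u≡8; β=1, v≡7 (mod 17); (8|17)=+1, (7|17)=-1; sign (−1)^0·+1^1·-1^0 = +1.
(a,b)_41: α=0, u≡3; β=1, v≡4 (mod 41); (3|41)=-1, (4|41)=+1; sign (−1)^0·-1^1·+1^0 = -1.
(a,b)_11: α=-2, u≡5; β=0, v≡3 (mod 11); (5|11)=+1, (3|11)=+1; sign (−1)^0·+1^0·+1^-2 = +1.
(a,b)_2: α=6, β=-2; u≡7, v≡5 (mod 8); ε(u)ε(v)=1·0, αω(v)=6·1, βω(u)=-2·0; sum ≡ 0  ⇒  +1.
|Ram(15, 1152141)| = 4, even; anisotropic at {3, 19, 29, 41}.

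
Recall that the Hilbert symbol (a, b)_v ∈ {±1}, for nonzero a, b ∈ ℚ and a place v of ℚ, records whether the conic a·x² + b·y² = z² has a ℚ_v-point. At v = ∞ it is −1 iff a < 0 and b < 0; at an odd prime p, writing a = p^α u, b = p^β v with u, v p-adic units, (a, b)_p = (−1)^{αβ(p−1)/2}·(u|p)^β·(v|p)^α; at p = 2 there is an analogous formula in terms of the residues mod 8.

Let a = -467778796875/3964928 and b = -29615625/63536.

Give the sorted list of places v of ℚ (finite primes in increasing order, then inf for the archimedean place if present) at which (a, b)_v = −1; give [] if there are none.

Mod squares: a ≡ -6, b ≡ -715. Check v ∈ {∞, 2, 3, 5, 11, 13, 19}.
v=13: a=13^2·(≡8), b=13^1·(≡12) mod 13; (8|13)=-1, (12|13)=+1; (−1)^{2·1·6}·(-1)^1·(+1)^2 = -1.
v=2: v_2(a)=-15, v_2(b)=-4; units ≡ 5, 5 (mod 8); ε·ε+αω+βω = 0·0+-15·1+-4·1 ≡ 1  ⇒  (a,b)_2 = -1.
v=11: a=11^-2·(≡5), b=11^-1·(≡5) mod 11; (5|11)=+1, (5|11)=+1; (−1)^{-2·-1·5}·(+1)^-1·(+1)^-2 = +1.
v=∞: -6 < 0 and -715 < 0  ⇒  (a,b)_∞ = -1.
v=19: a=19^0·(≡8), b=19^-2·(≡11) mod 19; (8|19)=-1, (11|19)=+1; (−1)^{0·-2·9}·(-1)^-2·(+1)^0 = +1.
v=5: a=5^6·(≡4), b=5^5·(≡3) mod 5; (4|5)=+1, (3|5)=-1; (−1)^{6·5·2}·(+1)^5·(-1)^6 = +1.
v=3: a=3^11·(≡1), b=3^6·(≡2) mod 3; (1|3)=+1, (2|3)=-1; (−1)^{11·6·1}·(+1)^6·(-1)^11 = -1.
Ram(-6, -715) = {2, 3, 13, ∞}; no ℚ_2-point on the conic.

[2, 3, 13, inf]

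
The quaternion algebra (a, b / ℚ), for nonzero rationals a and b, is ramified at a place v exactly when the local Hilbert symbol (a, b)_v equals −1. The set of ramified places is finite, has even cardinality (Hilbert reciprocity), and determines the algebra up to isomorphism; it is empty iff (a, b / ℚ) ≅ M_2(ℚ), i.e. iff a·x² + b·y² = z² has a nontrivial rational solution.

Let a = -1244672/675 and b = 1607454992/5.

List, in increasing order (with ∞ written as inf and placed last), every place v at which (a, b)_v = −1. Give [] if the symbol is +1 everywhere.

(a, b) ≡ (-14586, 85) mod (ℚ^×)²; places V = {2, 3, 5, 11, 13, 17, ∞}.
(a,b)_13: α=1, u≡12; β=2, v≡8 (mod 13); (12|13)=+1, (8|13)=-1; sign (−1)^0·+1^2·-1^1 = -1.
(a,b)_11: α=1, u≡4; β=2, v≡6 (mod 11); (4|11)=+1, (6|11)=-1; sign (−1)^0·+1^2·-1^1 = -1.
(a,b)_17: α=1, u≡13; β=3, v≡14 (mod 17); (13|17)=+1, (14|17)=-1; sign (−1)^0·+1^3·-1^1 = -1.
(a,b)_∞: sgn(-14586)=−, sgn(85)=+, so +1.
(a,b)_2: α=9, β=4; u≡3, v≡5 (mod 8); ε(u)ε(v)=1·0, αω(v)=9·1, βω(u)=4·1; sum ≡ 1  ⇒  -1.
(a,b)_3: α=-3, u≡1; β=0, v≡1 (mod 3); (1|3)=+1, (1|3)=+1; sign (−1)^0·+1^0·+1^-3 = +1.
(a,b)_5: α=-2, u≡4; β=-1, v≡2 (mod 5); (4|5)=+1, (2|5)=-1; sign (−1)^0·+1^-1·-1^-2 = +1.
|Ram(-14586, 85)| = 4, even; anisotropic at {2, 11, 13, 17}.

[2, 11, 13, 17]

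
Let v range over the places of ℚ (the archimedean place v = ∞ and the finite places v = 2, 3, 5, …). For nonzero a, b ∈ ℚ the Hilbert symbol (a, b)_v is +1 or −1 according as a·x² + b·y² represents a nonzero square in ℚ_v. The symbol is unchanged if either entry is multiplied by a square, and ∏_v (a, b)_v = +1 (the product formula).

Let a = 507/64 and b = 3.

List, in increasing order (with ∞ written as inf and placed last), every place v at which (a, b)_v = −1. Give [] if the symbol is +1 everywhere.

[2, 3]

(a, b) ≡ (3, 3) mod (ℚ^×)²; places V = {2, 3, 13, ∞}.
(a,b)_13: α=2, u≡10; β=0, v≡3 (mod 13); (10|13)=+1, (3|13)=+1; sign (−1)^0·+1^0·+1^2 = +1.
(a,b)_3: α=1, u≡1; β=1, v≡1 (mod 3); (1|3)=+1, (1|3)=+1; sign (−1)^1·+1^1·+1^1 = -1.
(a,b)_2: α=-6, β=0; u≡3, v≡3 (mod 8); ε(u)ε(v)=1·1, αω(v)=-6·1, βω(u)=0·1; sum ≡ 1  ⇒  -1.
(a,b)_∞: sgn(3)=+, sgn(3)=+, so +1.
|Ram(3, 3)| = 2, even; anisotropic at {2, 3}.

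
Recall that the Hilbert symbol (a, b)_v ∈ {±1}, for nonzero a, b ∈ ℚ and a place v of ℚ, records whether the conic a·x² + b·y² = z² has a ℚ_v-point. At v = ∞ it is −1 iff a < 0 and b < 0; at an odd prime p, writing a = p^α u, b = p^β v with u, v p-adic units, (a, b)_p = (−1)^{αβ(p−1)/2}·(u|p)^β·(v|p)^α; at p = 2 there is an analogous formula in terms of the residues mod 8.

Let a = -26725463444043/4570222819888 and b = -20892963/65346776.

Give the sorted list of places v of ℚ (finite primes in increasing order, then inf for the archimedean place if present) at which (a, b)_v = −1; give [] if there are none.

(a, b) ≡ (-561, -1122) mod (ℚ^×)²; places V = {2, 3, 7, 11, 13, 17, 19, 29, ∞}.
(a,b)_29: α=4, u≡15; β=2, v≡13 (mod 29); (15|29)=-1, (13|29)=+1; sign (−1)^0·-1^2·+1^4 = +1.
(a,b)_3: α=3, u≡2; β=1, v≡1 (mod 3); (2|3)=-1, (1|3)=+1; sign (−1)^1·-1^1·+1^3 = +1.
(a,b)_17: α=-3, u≡2; β=-1, v≡15 (mod 17); (2|17)=+1, (15|17)=+1; sign (−1)^0·+1^-1·+1^-3 = +1.
(a,b)_13: α=4, u≡2; β=2, v≡3 (mod 13); (2|13)=-1, (3|13)=+1; sign (−1)^0·-1^2·+1^4 = +1.
(a,b)_19: α=-2, u≡1; β=-2, v≡15 (mod 19); (1|19)=+1, (15|19)=-1; sign (−1)^0·+1^-2·-1^-2 = +1.
(a,b)_11: α=-5, u≡3; β=-3, v≡10 (mod 11); (3|11)=+1, (10|11)=-1; sign (−1)^1·+1^-3·-1^-5 = +1.
(a,b)_2: α=-4, β=-3; u≡7, v≡7 (mod 8); ε(u)ε(v)=1·1, αω(v)=-4·0, βω(u)=-3·0; sum ≡ 1  ⇒  -1.
(a,b)_∞: sgn(-561)=−, sgn(-1122)=−, so -1.
(a,b)_7: α=2, u≡3; β=2, v≡5 (mod 7); (3|7)=-1, (5|7)=-1; sign (−1)^0·-1^2·-1^2 = +1.
|Ram(-561, -1122)| = 2, even; anisotropic at {2, ∞}.

[2, inf]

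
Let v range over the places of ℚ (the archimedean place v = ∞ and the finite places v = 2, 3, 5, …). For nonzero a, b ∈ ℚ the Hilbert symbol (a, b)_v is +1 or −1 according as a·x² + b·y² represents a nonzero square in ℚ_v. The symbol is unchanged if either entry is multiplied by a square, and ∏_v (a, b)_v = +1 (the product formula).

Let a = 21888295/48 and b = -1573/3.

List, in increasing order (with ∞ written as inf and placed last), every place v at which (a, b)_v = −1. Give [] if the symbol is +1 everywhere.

(a, b) ≡ (4485, -39) mod (ℚ^×)²; places V = {2, 3, 5, 11, 13, 23, ∞}.
(a,b)_13: α=1, u≡8; β=1, v≡3 (mod 13); (8|13)=-1, (3|13)=+1; sign (−1)^0·-1^1·+1^1 = -1.
(a,b)_11: α=4, u≡8; β=2, v≡3 (mod 11); (8|11)=-1, (3|11)=+1; sign (−1)^0·-1^2·+1^4 = +1.
(a,b)_23: α=1, u≡20; β=0, v≡20 (mod 23); (20|23)=-1, (20|23)=-1; sign (−1)^0·-1^0·-1^1 = -1.
(a,b)_2: α=-4, β=0; u≡5, v≡1 (mod 8); ε(u)ε(v)=0·0, αω(v)=-4·0, βω(u)=0·1; sum ≡ 0  ⇒  +1.
(a,b)_5: α=1, u≡3; β=0, v≡4 (mod 5); (3|5)=-1, (4|5)=+1; sign (−1)^0·-1^0·+1^1 = +1.
(a,b)_3: α=-1, u≡1; β=-1, v≡2 (mod 3); (1|3)=+1, (2|3)=-1; sign (−1)^1·+1^-1·-1^-1 = +1.
(a,b)_∞: sgn(4485)=+, sgn(-39)=−, so +1.
Ram(4485, -39) = {13, 23}; no ℚ_13-point on the conic.

[13, 23]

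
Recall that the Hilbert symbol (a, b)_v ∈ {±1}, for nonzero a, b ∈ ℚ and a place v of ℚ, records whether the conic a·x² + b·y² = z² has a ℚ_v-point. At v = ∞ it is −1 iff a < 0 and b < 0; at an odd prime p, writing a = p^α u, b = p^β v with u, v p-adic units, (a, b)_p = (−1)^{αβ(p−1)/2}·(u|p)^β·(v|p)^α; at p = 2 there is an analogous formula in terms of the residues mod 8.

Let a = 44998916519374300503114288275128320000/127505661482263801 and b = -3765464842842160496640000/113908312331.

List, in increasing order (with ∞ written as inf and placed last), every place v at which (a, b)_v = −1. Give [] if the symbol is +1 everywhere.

Mod squares: a ≡ 17, b ≡ -9614. Check v ∈ {∞, 2, 3, 5, 7, 11, 13, 17, 19, 23, 29}.
v=11: a=11^-8·(≡6), b=11^-5·(≡10) mod 11; (6|11)=-1, (10|11)=-1; (−1)^{-8·-5·5}·(-1)^-5·(-1)^-8 = -1.
v=5: a=5^4·(≡2), b=5^4·(≡1) mod 5; (2|5)=-1, (1|5)=+1; (−1)^{4·4·2}·(-1)^4·(+1)^4 = +1.
v=13: a=13^2·(≡4), b=13^0·(≡7) mod 13; (4|13)=+1, (7|13)=-1; (−1)^{2·0·6}·(+1)^0·(-1)^2 = +1.
v=7: a=7^8·(≡5), b=7^4·(≡4) mod 7; (5|7)=-1, (4|7)=+1; (−1)^{8·4·3}·(-1)^4·(+1)^8 = +1.
v=29: a=29^-6·(≡12), b=29^-4·(≡19) mod 29; (12|29)=-1, (19|29)=-1; (−1)^{-6·-4·14}·(-1)^-4·(-1)^-6 = +1.
v=3: a=3^8·(≡2), b=3^8·(≡1) mod 3; (2|3)=-1, (1|3)=+1; (−1)^{8·8·1}·(-1)^8·(+1)^8 = +1.
v=2: v_2(a)=44, v_2(b)=23; units ≡ 1, 1 (mod 8); ε·ε+αω+βω = 0·0+44·0+23·0 ≡ 0  ⇒  (a,b)_2 = +1.
v=19: a=19^4·(≡11), b=19^3·(≡17) mod 19; (11|19)=+1, (17|19)=+1; (−1)^{4·3·9}·(+1)^3·(+1)^4 = +1.
v=23: a=23^0·(≡19), b=23^1·(≡11) mod 23; (19|23)=-1, (11|23)=-1; (−1)^{0·1·11}·(-1)^1·(-1)^0 = -1.
v=∞: 17 > 0 and -9614 < 0  ⇒  (a,b)_∞ = +1.
v=17: a=17^3·(≡15), b=17^2·(≡13) mod 17; (15|17)=+1, (13|17)=+1; (−1)^{3·2·8}·(+1)^2·(+1)^3 = +1.
|Ram(17, -9614)| = 2, even; anisotropic at {11, 23}.

[11, 23]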